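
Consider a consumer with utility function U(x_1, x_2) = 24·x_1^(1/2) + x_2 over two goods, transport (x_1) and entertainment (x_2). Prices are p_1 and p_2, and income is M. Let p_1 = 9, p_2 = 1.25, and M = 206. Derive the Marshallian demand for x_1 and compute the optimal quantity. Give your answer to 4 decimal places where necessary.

MU_x_1 = 12/√x_1, MU_x_2 = 1. Tangency: 12/√x_1 = p_1/p_2.
Thus x_1* = (12·p_2/p_1)² — independent of M — with the rest of income spent on x_2.
Plugging in: x_1* = (12·1.25/9)² = 2.7778.

x_1* = 2.7778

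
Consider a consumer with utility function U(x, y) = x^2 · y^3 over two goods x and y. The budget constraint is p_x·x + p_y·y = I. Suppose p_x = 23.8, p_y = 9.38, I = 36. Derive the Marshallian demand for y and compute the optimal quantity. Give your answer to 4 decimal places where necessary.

y* = 2.3028

Tangency: MRS = (2/3)·y/x = p_x/p_y.
Rearranging, p_y·y = (3/2)·p_x·x. Substituting into the budget gives p_x·x·(1 + (3/2)) = I.
Demand: x*(p_x,p_y,I) = 0.4·I/p_x and y* = 0.6·I/p_y.
At p_x=23.8, p_y=9.38, I=36: y* = 0.6·36/9.38 = 2.3028.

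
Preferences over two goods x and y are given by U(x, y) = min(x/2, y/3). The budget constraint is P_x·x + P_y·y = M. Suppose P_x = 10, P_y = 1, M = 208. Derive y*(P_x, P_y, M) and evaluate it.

y* = 27.1304

Demand: x*(P_x,P_y,M) = 2·M/(2·P_x + 3·P_y), y* = 3·M/(2·P_x + 3·P_y).
Here 2·10 + 3·1 = 23, giving y* = 27.1304.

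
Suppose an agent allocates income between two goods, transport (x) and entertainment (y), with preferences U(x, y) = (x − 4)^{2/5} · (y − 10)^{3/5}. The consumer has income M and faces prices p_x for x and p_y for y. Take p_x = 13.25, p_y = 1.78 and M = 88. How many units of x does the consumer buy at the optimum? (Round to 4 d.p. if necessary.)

x* = 4.5192

Let x' = x−4, y' = y−10. MRS = (2/3)·y'/x' = p_x/p_y.
After buying the subsistence bundle (4, 10), a share 0.4 of the remaining income goes to x: x* = 4 + 0.4·(M − 4p_x − 10p_y)/p_x.
Discretionary income = 88 − 4·13.25 − 10·1.78 = 17.2; x* = 4 + 0.4·17.2/13.25 = 4.5192.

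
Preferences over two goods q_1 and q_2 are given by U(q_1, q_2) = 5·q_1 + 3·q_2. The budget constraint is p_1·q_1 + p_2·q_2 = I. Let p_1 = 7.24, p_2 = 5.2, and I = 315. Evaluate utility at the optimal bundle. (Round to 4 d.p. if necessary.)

Linear utility — the consumer picks whichever good has higher MU/price: 5/7.24 = 0.6906 vs 3/5.2 = 0.5769.
q_1 gives more utility per dollar, so spend all income on q_1: q_1* = I/p_1, q_2* = 0.
Numerically: q_1* = 43.5083, q_2* = 0.
Utility at the optimum: U(43.5083, 0) = 217.5414.

V = 217.5414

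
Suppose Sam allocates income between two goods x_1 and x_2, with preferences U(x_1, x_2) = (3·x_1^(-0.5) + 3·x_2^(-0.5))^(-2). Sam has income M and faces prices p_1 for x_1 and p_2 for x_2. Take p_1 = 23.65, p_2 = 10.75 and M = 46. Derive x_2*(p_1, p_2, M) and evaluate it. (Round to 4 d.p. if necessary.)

MRS = MU_x_1/MU_x_2 = (x_2/x_1)^(1.5). Set equal to p_1/p_2.
Hence x_2/x_1 = (p_1/p_2)^(1/(1.5)), i.e. raised to the 2/3 power.
With the ratio pinned down, the budget gives x_1* = M/(p_1 + p_2·(x_2/x_1)) and x_2* = (x_2/x_1)·x_1*.
Numerically x_2/x_1 = 1.691538, so x_1* = 46/(23.65 + 10.75·1.691538) = 1.0996 and x_2* = 1.691538·1.0996 = 1.86.

x_2* = 1.86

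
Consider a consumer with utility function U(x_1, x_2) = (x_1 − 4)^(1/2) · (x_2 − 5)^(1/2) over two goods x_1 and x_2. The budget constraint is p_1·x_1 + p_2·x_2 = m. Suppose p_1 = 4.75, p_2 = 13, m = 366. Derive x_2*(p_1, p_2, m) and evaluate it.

x_2* = 15.8462

This is Cobb-Douglas in (x_1−4, x_2−5): tangency gives 0.5·p_2·(x_2−5) = 0.5·p_1·(x_1−4).
Substituting into the budget: x_1* = 4 + 0.5·(m − 4·p_1 − 5·p_2)/p_1, and x_2* = 5 + 0.5·(…)/p_2.
Discretionary income = 366 − 4·4.75 − 5·13 = 282; x_2* = 5 + 0.5·282/13 = 15.8462.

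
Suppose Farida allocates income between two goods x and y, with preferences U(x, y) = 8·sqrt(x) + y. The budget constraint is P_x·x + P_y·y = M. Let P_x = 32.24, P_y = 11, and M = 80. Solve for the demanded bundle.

Utility is quasi-linear in y; the FOC for x is 4/√x = P_x/P_y.
Thus x* = (4·P_y/P_x)² — independent of M — with the rest of income spent on y.
Plugging in: x* = (4·11/32.24)² = 1.8626, y* = 1.8137.

x* = 1.8626, y* = 1.8137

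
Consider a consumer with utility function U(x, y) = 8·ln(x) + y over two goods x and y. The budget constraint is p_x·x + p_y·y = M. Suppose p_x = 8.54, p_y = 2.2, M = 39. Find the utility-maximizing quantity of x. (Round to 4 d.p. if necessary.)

x* = 2.0609

So x*(p_x,p_y) = 8·p_y/p_x, independent of income; and y* = (M − 8·p_y)/p_y.
At the given prices: x* = 8·2.2/8.54 = 2.0609.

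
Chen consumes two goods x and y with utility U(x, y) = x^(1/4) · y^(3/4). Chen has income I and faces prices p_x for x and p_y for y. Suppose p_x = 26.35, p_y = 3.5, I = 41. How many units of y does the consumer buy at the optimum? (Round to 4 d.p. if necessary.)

Tangency: MRS = (1/3)·y/x = p_x/p_y.
Rearranging, p_y·y = 3·p_x·x. Substituting into the budget gives p_x·x·(1 + 3) = I.
Demand: x*(p_x,p_y,I) = 0.25·I/p_x and y* = 0.75·I/p_y.
At p_x=26.35, p_y=3.5, I=41: y* = 0.75·41/3.5 = 8.7857.

y* = 8.7857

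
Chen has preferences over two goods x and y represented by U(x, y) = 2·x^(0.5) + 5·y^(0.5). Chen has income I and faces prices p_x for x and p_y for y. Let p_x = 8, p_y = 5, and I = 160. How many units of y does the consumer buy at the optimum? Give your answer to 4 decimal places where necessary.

y* = 29.0909

Numerically y/x = 16, so x* = 160/(8 + 5·16) = 1.8182 and y* = 16·1.8182 = 29.0909.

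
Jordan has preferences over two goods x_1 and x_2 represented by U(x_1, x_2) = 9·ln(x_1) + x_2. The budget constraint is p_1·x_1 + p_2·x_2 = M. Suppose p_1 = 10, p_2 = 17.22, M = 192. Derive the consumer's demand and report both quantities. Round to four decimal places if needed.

x_1* = 15.498, x_2* = 2.1498

MU_x_1 = 9/x_1, MU_x_2 = 1. Tangency: 9/x_1 = p_1/p_2.
So x_1*(p_1,p_2) = 9·p_2/p_1, independent of income; and x_2* = (M − 9·p_2)/p_2.
At the given prices: x_1* = 9·17.22/10 = 15.498, and x_2* = 2.1498.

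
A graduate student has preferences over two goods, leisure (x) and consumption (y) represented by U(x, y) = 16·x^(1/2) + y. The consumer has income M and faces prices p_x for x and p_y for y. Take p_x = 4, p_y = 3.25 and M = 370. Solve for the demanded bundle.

Set MRS = p_x/p_y: 8·x^(−1/2) = p_x/p_y.
Solve: √x = 8·p_y/p_x, so x*(p_x,p_y) = (8·p_y/p_x)², and y* = (M − p_x·x*)/p_y.
Plugging in: x* = (8·3.25/4)² = 42.25, y* = 61.8462.

x* = 42.25, y* = 61.8462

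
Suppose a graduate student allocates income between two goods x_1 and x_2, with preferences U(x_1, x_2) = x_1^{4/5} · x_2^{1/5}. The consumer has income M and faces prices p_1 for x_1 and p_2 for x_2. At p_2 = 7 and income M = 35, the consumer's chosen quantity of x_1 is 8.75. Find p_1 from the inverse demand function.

The MRS is 4·x_2/x_1. Set MRS = p_1/p_2.
Rearranging, p_2·x_2 = (1/4)·p_1·x_1. Substituting into the budget gives p_1·x_1·(1 + (1/4)) = M.
Demand: x_1*(p_1,p_2,M) = 0.8·M/p_1 and x_2* = 0.2·M/p_2.
Set x_1* = 8.75 in the demand function and solve for p_1: p_1 = 3.2.

p_1 = 3.2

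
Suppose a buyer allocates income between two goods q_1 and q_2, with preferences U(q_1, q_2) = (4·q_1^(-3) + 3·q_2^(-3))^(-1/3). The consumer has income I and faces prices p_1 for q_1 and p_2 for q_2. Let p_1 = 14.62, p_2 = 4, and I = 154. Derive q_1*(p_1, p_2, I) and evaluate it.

q_1* = 7.7908

MU_q_1 ∝ 4·q_1^(-4), MU_q_2 ∝ 3·q_2^(-4), so MRS = (4/3)·(q_2/q_1)^(4) = p_1/p_2.
Solve for the ratio: q_2/q_1 = [(3/4)·p_1/p_2]^(0.25).
With the ratio pinned down, the budget gives q_1* = I/(p_1 + p_2·(q_2/q_1)) and q_2* = (q_2/q_1)·q_1*.
Numerically q_2/q_1 = 1.286729, so q_1* = 154/(14.62 + 4·1.286729) = 7.7908.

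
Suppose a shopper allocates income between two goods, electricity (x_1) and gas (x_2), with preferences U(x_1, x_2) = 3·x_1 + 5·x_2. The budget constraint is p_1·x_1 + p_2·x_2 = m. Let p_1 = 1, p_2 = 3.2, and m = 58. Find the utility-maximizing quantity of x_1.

x_1* = 58

Linear utility — the consumer picks whichever good has higher MU/price: 3/1 = 3 vs 5/3.2 = 1.5625.
x_1 gives more utility per dollar, so spend all income on x_1: x_1* = m/p_1, x_2* = 0.
Numerically: x_1* = 58, x_2* = 0.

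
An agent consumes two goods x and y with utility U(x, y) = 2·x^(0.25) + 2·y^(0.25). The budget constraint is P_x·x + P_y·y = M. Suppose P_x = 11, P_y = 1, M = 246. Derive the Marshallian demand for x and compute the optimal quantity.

MRS = MU_x/MU_y = (y/x)^(0.75). Set equal to P_x/P_y.
Solve for the ratio: y/x = [P_x/P_y]^(4/3).
With the ratio pinned down, the budget gives x* = M/(P_x + P_y·(y/x)) and y* = (y/x)·x*.
Numerically y/x = 24.463781, so x* = 246/(11 + 1·24.463781) = 6.9367.

x* = 6.9367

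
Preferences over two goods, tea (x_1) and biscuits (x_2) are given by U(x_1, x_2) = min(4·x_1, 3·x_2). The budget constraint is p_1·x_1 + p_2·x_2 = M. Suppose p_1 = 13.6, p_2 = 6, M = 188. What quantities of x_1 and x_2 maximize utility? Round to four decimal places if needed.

x_1* = 8.7037, x_2* = 11.6049

With perfect complements, no substitution: consume in ratio x_1:x_2 = 3:4.
Budget: p_1·x_1 + p_2·(4/3)·x_1 = M, so (3·p_1 + 4·p_2)·x_1 = 3·M.
Demand: x_1*(p_1,p_2,M) = 3·M/(3·p_1 + 4·p_2), x_2* = 4·M/(3·p_1 + 4·p_2).
Here 3·13.6 + 4·6 = 64.8, giving x_1* = 8.7037 and x_2* = 11.6049.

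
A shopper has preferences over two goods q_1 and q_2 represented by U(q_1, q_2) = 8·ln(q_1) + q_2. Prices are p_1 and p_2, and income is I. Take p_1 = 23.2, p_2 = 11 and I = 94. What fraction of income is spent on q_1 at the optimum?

Set MRS = p_1/p_2: (8/q_1)/1 = p_1/p_2.
So q_1*(p_1,p_2) = 8·p_2/p_1, independent of income; and q_2* = (I − 8·p_2)/p_2.
At the given prices: q_1* = 8·11/23.2 = 3.7931, and q_2* = 0.5455.
Expenditure on q_1: 23.2·3.7931 = 88; share = 0.9362.

share on q_1 = 0.9362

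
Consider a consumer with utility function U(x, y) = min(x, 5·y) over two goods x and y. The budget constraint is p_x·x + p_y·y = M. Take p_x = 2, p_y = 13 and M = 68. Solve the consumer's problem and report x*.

x* = 14.7826

With perfect complements, no substitution: consume in ratio x:y = 5:1.
Budget: p_x·x + p_y·(1/5)·x = M, so (5·p_x + p_y)·x = 5·M.
Demand: x*(p_x,p_y,M) = 5·M/(5·p_x + p_y), y* = M/(5·p_x + p_y).
Here 5·2 + 13 = 23, giving x* = 14.7826.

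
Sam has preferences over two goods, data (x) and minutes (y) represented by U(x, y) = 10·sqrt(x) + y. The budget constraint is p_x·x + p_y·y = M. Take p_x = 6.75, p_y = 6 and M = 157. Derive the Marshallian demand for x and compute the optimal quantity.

x* = 19.7531

Utility is quasi-linear in y; the FOC for x is 5/√x = p_x/p_y.
Thus x* = (5·p_y/p_x)² — independent of M — with the rest of income spent on y.
Plugging in: x* = (5·6/6.75)² = 19.7531.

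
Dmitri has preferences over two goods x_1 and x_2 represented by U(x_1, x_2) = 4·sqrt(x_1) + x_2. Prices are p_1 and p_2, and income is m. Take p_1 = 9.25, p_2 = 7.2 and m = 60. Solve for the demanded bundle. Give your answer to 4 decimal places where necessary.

MU_x_1 = 2/√x_1, MU_x_2 = 1. Tangency: 2/√x_1 = p_1/p_2.
Thus x_1* = (2·p_2/p_1)² — independent of m — with the rest of income spent on x_2.
Plugging in: x_1* = (2·7.2/9.25)² = 2.4235, x_2* = 5.2198.

x_1* = 2.4235, x_2* = 5.2198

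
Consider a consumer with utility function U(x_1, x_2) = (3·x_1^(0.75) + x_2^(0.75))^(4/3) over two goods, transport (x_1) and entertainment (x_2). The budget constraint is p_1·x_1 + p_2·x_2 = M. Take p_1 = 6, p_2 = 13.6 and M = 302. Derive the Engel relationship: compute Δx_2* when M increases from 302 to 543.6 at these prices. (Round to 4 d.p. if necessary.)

From the CES first-order condition, 3·(x_2/x_1)^(0.25) = p_1/p_2.
Hence x_2/x_1 = ((1/3)·p_1/p_2)^(1/(0.25)), i.e. raised to the 4 power.
With the ratio pinned down, the budget gives x_1* = M/(p_1 + p_2·(x_2/x_1)) and x_2* = (x_2/x_1)·x_1*.
Numerically x_2/x_1 = 0.000468, so x_1* = 302/(6 + 13.6·0.000468) = 50.28 and x_2* = 0.000468·50.28 = 0.0235.
At M' = 543.6: x_2* = 0.0423. Change: 0.0423 − 0.0235 = 0.0188.

Δx_2* = 0.0188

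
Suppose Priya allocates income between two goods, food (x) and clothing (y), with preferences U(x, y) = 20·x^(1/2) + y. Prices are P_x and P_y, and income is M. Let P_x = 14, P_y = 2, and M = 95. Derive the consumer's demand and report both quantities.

MU_x = 10/√x, MU_y = 1. Tangency: 10/√x = P_x/P_y.
Thus x* = (10·P_y/P_x)² — independent of M — with the rest of income spent on y.
Plugging in: x* = (10·2/14)² = 2.0408, y* = 33.2143.

x* = 2.0408, y* = 33.2143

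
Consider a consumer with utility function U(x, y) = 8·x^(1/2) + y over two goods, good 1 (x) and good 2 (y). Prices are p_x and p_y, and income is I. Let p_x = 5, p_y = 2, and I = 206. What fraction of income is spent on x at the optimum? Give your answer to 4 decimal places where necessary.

Utility is quasi-linear in y; the FOC for x is 4/√x = p_x/p_y.
Thus x* = (4·p_y/p_x)² — independent of I — with the rest of income spent on y.
Plugging in: x* = (4·2/5)² = 2.56, y* = 96.6.
Expenditure on x: 5·2.56 = 12.8; share = 0.0621.

share on x = 0.0621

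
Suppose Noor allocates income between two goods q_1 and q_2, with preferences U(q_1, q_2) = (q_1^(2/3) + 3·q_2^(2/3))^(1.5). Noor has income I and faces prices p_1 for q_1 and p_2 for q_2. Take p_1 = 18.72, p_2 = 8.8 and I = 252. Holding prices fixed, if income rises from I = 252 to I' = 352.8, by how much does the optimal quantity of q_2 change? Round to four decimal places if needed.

Δq_2* = 11.3616

From the CES first-order condition, (1/3)·(q_2/q_1)^(1/3) = p_1/p_2.
Solve for the ratio: q_2/q_1 = [3·p_1/p_2]^(3).
Substitute q_2 = (q_2/q_1)·q_1 into the budget: q_1* = I/(p_1 + p_2·(q_2/q_1)).
Numerically q_2/q_1 = 259.916159, so q_1* = 252/(18.72 + 8.8·259.916159) = 0.1093 and q_2* = 259.916159·0.1093 = 28.4039.
At I' = 352.8: q_2* = 39.7655. Change: 39.7655 − 28.4039 = 11.3616.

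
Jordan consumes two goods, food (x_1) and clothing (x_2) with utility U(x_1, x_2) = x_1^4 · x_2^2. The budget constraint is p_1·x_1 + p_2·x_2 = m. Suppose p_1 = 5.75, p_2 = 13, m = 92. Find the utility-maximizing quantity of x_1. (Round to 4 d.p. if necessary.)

x_1* = 10.6667

The MRS is 2·x_2/x_1. Set MRS = p_1/p_2.
So 4·p_2·x_2 = 2·p_1·x_1; combined with the budget, a share 2/3 of income goes to x_1.
Demand: x_1*(p_1,p_2,m) = 2/3·m/p_1 and x_2* = 1/3·m/p_2.
At p_1=5.75, p_2=13, m=92: x_1* = 2/3·92/5.75 = 10.6667.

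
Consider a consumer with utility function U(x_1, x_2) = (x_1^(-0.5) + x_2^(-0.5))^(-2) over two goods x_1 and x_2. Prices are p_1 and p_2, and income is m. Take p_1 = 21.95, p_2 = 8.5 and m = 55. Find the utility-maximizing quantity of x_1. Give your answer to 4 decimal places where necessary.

x_1* = 1.4493

With the ratio pinned down, the budget gives x_1* = m/(p_1 + p_2·(x_2/x_1)) and x_2* = (x_2/x_1)·x_1*.
Numerically x_2/x_1 = 1.882249, so x_1* = 55/(21.95 + 8.5·1.882249) = 1.4493.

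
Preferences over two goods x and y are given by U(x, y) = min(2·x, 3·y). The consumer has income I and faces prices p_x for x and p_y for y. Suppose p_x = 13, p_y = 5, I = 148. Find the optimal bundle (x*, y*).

With perfect complements, no substitution: consume in ratio x:y = 3:2.
Budget: p_x·x + p_y·(2/3)·x = I, so (3·p_x + 2·p_y)·x = 3·I.
Demand: x*(p_x,p_y,I) = 3·I/(3·p_x + 2·p_y), y* = 2·I/(3·p_x + 2·p_y).
Here 3·13 + 2·5 = 49, giving x* = 9.0612 and y* = 6.0408.

x* = 9.0612, y* = 6.0408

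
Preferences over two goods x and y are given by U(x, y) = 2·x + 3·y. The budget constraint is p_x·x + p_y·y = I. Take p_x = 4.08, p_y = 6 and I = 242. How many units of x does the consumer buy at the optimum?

Numerically: x* = 0, y* = 40.3333.

x* = 0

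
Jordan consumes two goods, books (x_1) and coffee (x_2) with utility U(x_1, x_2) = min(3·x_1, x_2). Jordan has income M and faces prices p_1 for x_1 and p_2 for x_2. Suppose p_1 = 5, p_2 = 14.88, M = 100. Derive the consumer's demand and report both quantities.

Here 5 + 3·14.88 = 49.64, giving x_1* = 2.0145 and x_2* = 6.0435.

x_1* = 2.0145, x_2* = 6.0435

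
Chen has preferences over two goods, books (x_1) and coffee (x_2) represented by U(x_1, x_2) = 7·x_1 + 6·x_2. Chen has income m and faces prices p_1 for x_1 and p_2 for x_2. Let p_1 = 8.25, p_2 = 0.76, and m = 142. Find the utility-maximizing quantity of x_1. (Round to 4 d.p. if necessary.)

Linear utility — the consumer picks whichever good has higher MU/price: 7/8.25 = 0.8485 vs 6/0.76 = 7.8947.
x_2 gives more utility per dollar, so spend all income on x_2: x_2* = m/p_2, x_1* = 0.
Numerically: x_1* = 0, x_2* = 186.8421.

x_1* = 0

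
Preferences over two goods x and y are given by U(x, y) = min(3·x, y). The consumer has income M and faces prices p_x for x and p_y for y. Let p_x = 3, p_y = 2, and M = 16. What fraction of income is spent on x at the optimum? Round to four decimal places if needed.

share on x = 0.3333

With perfect complements, no substitution: consume in ratio x:y = 1:3.
Budget: p_x·x + p_y·3·x = M, so (p_x + 3·p_y)·x = M.
Demand: x*(p_x,p_y,M) = M/(p_x + 3·p_y), y* = 3·M/(p_x + 3·p_y).
Here 3 + 3·2 = 9, giving x* = 1.7778 and y* = 5.3333.
Expenditure on x: 3·1.7778 = 5.3333; share = 0.3333.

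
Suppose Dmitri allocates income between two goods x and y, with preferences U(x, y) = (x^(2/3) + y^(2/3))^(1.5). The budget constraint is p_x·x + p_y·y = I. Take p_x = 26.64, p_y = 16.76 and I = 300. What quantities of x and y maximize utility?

x* = 3.1933, y* = 12.824

MU_x ∝ x^(-1/3), MU_y ∝ y^(-1/3), so MRS = (y/x)^(1/3) = p_x/p_y.
Hence y/x = (p_x/p_y)^(1/(1/3)), i.e. raised to the 3 power.
With the ratio pinned down, the budget gives x* = I/(p_x + p_y·(y/x)) and y* = (y/x)·x*.
Numerically y/x = 4.015879, so x* = 300/(26.64 + 16.76·4.015879) = 3.1933 and y* = 4.015879·3.1933 = 12.824.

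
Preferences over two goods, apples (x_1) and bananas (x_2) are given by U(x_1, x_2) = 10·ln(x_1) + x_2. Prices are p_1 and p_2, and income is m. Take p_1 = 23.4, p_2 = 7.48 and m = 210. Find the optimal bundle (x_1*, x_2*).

At the given prices: x_1* = 10·7.48/23.4 = 3.1966, and x_2* = 18.0749.

x_1* = 3.1966, x_2* = 18.0749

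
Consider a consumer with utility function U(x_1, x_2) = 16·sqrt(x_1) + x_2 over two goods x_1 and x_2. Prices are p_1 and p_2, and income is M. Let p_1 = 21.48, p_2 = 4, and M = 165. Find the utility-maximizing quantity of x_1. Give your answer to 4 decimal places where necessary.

MU_x_1 = 8/√x_1, MU_x_2 = 1. Tangency: 8/√x_1 = p_1/p_2.
Thus x_1* = (8·p_2/p_1)² — independent of M — with the rest of income spent on x_2.
Plugging in: x_1* = (8·4/21.48)² = 2.2194.

x_1* = 2.2194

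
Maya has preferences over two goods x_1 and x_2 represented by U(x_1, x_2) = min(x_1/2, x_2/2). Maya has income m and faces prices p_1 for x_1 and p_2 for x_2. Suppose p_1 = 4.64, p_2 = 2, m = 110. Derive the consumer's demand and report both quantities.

Leontief preferences: the optimum is at the kink where x_1/2 = x_2/2, i.e. x_2 = x_1.
Budget: p_1·x_1 + p_2·x_1 = m, so (2·p_1 + 2·p_2)·x_1 = 2·m.
Demand: x_1*(p_1,p_2,m) = 2·m/(2·p_1 + 2·p_2), x_2* = 2·m/(2·p_1 + 2·p_2).
Here 2·4.64 + 2·2 = 13.28, giving x_1* = 16.5663 and x_2* = 16.5663.

x_1* = 16.5663, x_2* = 16.5663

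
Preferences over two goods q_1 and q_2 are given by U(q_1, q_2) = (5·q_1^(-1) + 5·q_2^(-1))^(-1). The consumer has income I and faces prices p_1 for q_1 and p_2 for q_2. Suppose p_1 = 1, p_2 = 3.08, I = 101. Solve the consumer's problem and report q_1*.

MRS = MU_q_1/MU_q_2 = (q_2/q_1)^(2). Set equal to p_1/p_2.
Solve for the ratio: q_2/q_1 = [p_1/p_2]^(0.5).
Substitute q_2 = (q_2/q_1)·q_1 into the budget: q_1* = I/(p_1 + p_2·(q_2/q_1)).
Numerically q_2/q_1 = 0.569803, so q_1* = 101/(1 + 3.08·0.569803) = 36.6607.

q_1* = 36.6607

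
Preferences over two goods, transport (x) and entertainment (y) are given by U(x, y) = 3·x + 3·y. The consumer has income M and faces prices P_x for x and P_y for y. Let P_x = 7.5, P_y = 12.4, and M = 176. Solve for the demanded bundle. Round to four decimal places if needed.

Linear utility — the consumer picks whichever good has higher MU/price: 3/7.5 = 0.4 vs 3/12.4 = 0.2419.
x gives more utility per dollar, so spend all income on x: x* = M/P_x, y* = 0.
Numerically: x* = 23.4667, y* = 0.

x* = 23.4667, y* = 0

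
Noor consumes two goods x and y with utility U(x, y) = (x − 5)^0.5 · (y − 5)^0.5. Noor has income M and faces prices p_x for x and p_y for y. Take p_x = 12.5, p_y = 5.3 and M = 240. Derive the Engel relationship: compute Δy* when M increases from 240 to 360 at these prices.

MRS = (y−5)/(x−5). Tangency with p_x/p_y gives y−5 = (p_x/p_y)·(x−5).
After buying the subsistence bundle (5, 5), a share 0.5 of the remaining income goes to x: x* = 5 + 0.5·(M − 5p_x − 5p_y)/p_x.
Discretionary income = 240 − 5·12.5 − 5·5.3 = 151; y* = 5 + 0.5·151/5.3 = 19.2453.
At M' = 360: y* = 30.566. Change: 30.566 − 19.2453 = 11.3208.

Δy* = 11.3208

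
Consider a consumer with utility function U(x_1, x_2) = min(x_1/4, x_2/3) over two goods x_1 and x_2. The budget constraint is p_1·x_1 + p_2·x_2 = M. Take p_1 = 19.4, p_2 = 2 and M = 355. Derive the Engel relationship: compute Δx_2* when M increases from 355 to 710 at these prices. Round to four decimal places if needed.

Δx_2* = 12.7392

Demand: x_1*(p_1,p_2,M) = 4·M/(4·p_1 + 3·p_2), x_2* = 3·M/(4·p_1 + 3·p_2).
Here 4·19.4 + 3·2 = 83.6, giving x_2* = 12.7392.
At M' = 710: x_2* = 25.4785. Change: 25.4785 − 12.7392 = 12.7392.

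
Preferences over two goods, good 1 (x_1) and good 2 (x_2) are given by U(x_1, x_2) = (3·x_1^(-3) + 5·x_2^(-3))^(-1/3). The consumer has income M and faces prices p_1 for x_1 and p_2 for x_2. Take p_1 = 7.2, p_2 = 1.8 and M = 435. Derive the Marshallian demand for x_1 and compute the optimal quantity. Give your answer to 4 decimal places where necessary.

From the CES first-order condition, (3/5)·(x_2/x_1)^(4) = p_1/p_2.
Hence x_2/x_1 = ((5/3)·p_1/p_2)^(1/(4)), i.e. raised to the 0.25 power.
Substitute x_2 = (x_2/x_1)·x_1 into the budget: x_1* = M/(p_1 + p_2·(x_2/x_1)).
Numerically x_2/x_1 = 1.606857, so x_1* = 435/(7.2 + 1.8·1.606857) = 43.102.

x_1* = 43.102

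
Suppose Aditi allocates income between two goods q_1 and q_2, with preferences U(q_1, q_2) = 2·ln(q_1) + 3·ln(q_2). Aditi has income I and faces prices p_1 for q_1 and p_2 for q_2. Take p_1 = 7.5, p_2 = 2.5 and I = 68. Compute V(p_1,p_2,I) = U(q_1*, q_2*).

Tangency: MRS = (2/3)·q_2/q_1 = p_1/p_2.
So 2·p_2·q_2 = 3·p_1·q_1; combined with the budget, a share 0.4 of income goes to q_1.
Demand: q_1*(p_1,p_2,I) = 0.4·I/p_1 and q_2* = 0.6·I/p_2.
At p_1=7.5, p_2=2.5, I=68: q_1* = 0.4·68/7.5 = 3.6267, q_2* = 16.32.
Utility at the optimum: U(3.6267, 16.32) = 10.9538.

V = 10.9538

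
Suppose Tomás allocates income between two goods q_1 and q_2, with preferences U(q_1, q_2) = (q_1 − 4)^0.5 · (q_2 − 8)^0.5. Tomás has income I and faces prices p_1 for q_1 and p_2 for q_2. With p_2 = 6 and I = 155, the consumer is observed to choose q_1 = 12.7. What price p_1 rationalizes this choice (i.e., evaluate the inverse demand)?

This is Cobb-Douglas in (q_1−4, q_2−8): tangency gives 0.5·p_2·(q_2−8) = 0.5·p_1·(q_1−4).
After buying the subsistence bundle (4, 8), a share 0.5 of the remaining income goes to q_1: q_1* = 4 + 0.5·(I − 4p_1 − 8p_2)/p_1.
Set q_1* = 12.7 in the demand function and solve for p_1: p_1 = 5.

p_1 = 5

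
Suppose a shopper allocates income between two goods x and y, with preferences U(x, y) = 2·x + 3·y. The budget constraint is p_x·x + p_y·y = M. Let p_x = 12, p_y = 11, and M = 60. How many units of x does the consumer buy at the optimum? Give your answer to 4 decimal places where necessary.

x* = 0

Linear utility — the consumer picks whichever good has higher MU/price: 2/12 = 0.1667 vs 3/11 = 0.2727.
y gives more utility per dollar, so spend all income on y: y* = M/p_y, x* = 0.
Numerically: x* = 0, y* = 5.4545.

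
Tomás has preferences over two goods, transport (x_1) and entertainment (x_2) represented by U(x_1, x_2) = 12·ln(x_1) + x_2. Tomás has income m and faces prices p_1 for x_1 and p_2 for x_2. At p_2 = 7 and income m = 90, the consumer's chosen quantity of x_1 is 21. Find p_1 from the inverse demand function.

p_1 = 4

Set MRS = p_1/p_2: (12/x_1)/1 = p_1/p_2.
So x_1*(p_1,p_2) = 12·p_2/p_1, independent of income; and x_2* = (m − 12·p_2)/p_2.
Set x_1* = 21 in the demand function and solve for p_1: p_1 = 4.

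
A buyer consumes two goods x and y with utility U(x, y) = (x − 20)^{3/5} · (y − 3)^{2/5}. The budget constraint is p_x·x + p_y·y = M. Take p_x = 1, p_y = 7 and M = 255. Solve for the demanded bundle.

x* = 148.4, y* = 15.2286

MRS = (3/2)·(y−3)/(x−20). Tangency with p_x/p_y gives y−3 = (2/3)·(p_x/p_y)·(x−20).
After buying the subsistence bundle (20, 3), a share 0.6 of the remaining income goes to x: x* = 20 + 0.6·(M − 20p_x − 3p_y)/p_x.
Discretionary income = 255 − 20·1 − 3·7 = 214; x* = 20 + 0.6·214/1 = 148.4; y* = 3 + 0.4·214/7 = 15.2286.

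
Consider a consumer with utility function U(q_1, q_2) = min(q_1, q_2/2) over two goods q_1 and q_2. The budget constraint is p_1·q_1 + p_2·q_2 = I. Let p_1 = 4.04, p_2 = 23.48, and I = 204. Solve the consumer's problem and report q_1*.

Leontief preferences: the optimum is at the kink where q_1/1 = q_2/2, i.e. q_2 = 2·q_1.
Budget: p_1·q_1 + p_2·2·q_1 = I, so (p_1 + 2·p_2)·q_1 = I.
Demand: q_1*(p_1,p_2,I) = I/(p_1 + 2·p_2), q_2* = 2·I/(p_1 + 2·p_2).
Here 4.04 + 2·23.48 = 51, giving q_1* = 4.

q_1* = 4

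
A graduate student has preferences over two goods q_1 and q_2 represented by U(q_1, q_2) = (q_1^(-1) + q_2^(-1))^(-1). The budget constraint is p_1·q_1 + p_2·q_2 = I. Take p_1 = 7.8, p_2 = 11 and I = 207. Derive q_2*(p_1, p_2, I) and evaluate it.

MU_q_1 ∝ q_1^(-2), MU_q_2 ∝ q_2^(-2), so MRS = (q_2/q_1)^(2) = p_1/p_2.
Solve for the ratio: q_2/q_1 = [p_1/p_2]^(0.5).
Substitute q_2 = (q_2/q_1)·q_1 into the budget: q_1* = I/(p_1 + p_2·(q_2/q_1)).
Numerically q_2/q_1 = 0.842075, so q_1* = 207/(7.8 + 11·0.842075) = 12.1316 and q_2* = 0.842075·12.1316 = 10.2158.

q_2* = 10.2158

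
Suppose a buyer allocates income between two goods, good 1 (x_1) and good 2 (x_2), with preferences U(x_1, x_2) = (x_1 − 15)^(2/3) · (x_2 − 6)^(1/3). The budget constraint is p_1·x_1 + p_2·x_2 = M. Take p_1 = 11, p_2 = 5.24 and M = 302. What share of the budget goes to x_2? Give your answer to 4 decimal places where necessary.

share on x_2 = 0.2206

After buying the subsistence bundle (15, 6), a share 2/3 of the remaining income goes to x_1: x_1* = 15 + 2/3·(M − 15p_1 − 6p_2)/p_1.
Discretionary income = 302 − 15·11 − 6·5.24 = 105.56; x_1* = 15 + 2/3·105.56/11 = 21.3976; x_2* = 6 + 1/3·105.56/5.24 = 12.715.
Expenditure on x_2: 5.24·12.715 = 66.6267; share = 0.2206.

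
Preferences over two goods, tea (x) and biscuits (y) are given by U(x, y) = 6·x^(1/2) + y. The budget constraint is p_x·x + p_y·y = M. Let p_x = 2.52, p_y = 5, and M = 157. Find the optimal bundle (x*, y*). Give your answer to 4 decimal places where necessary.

x* = 35.4308, y* = 13.5429

Utility is quasi-linear in y; the FOC for x is 3/√x = p_x/p_y.
Thus x* = (3·p_y/p_x)² — independent of M — with the rest of income spent on y.
Plugging in: x* = (3·5/2.52)² = 35.4308, y* = 13.5429.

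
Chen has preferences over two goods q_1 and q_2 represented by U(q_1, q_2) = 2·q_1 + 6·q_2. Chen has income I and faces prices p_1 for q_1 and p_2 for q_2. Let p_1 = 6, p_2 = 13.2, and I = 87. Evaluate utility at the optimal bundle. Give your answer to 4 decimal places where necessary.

V = 39.5455

Perfect substitutes: compare marginal utility per dollar. 2/p_1 vs 6/p_2 → 0.3333 vs 0.4545.
q_2 gives more utility per dollar, so spend all income on q_2: q_2* = I/p_2, q_1* = 0.
Numerically: q_1* = 0, q_2* = 6.5909.
Utility at the optimum: U(0, 6.5909) = 39.5455.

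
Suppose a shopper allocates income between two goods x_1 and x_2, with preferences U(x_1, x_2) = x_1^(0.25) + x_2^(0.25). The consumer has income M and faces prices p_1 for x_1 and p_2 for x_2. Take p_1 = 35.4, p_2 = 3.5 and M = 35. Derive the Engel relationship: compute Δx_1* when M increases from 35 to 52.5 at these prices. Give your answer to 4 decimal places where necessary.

MU_x_1 ∝ x_1^(-0.75), MU_x_2 ∝ x_2^(-0.75), so MRS = (x_2/x_1)^(0.75) = p_1/p_2.
Solve for the ratio: x_2/x_1 = [p_1/p_2]^(4/3).
Substitute x_2 = (x_2/x_1)·x_1 into the budget: x_1* = M/(p_1 + p_2·(x_2/x_1)).
Numerically x_2/x_1 = 21.873265, so x_1* = 35/(35.4 + 3.5·21.873265) = 0.3126.
At M' = 52.5: x_1* = 0.4689. Change: 0.4689 − 0.3126 = 0.1563.

Δx_1* = 0.1563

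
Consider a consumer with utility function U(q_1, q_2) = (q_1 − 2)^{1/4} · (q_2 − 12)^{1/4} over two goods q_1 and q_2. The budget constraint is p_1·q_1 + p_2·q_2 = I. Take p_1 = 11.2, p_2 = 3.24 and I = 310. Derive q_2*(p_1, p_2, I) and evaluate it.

q_2* = 50.3827

Discretionary income = 310 − 2·11.2 − 12·3.24 = 248.72; q_2* = 12 + 0.5·248.72/3.24 = 50.3827.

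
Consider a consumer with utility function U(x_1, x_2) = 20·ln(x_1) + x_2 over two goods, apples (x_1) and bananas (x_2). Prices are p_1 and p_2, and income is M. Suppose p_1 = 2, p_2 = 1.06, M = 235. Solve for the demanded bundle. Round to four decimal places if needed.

So x_1*(p_1,p_2) = 20·p_2/p_1, independent of income; and x_2* = (M − 20·p_2)/p_2.
At the given prices: x_1* = 20·1.06/2 = 10.6, and x_2* = 201.6981.

x_1* = 10.6, x_2* = 201.6981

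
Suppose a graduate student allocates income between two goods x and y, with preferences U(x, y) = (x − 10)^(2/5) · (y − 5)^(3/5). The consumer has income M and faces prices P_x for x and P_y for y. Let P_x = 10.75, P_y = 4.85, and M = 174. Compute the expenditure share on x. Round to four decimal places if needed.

share on x = 0.7149

This is Cobb-Douglas in (x−10, y−5): tangency gives 0.4·P_y·(y−5) = 0.6·P_x·(x−10).
After buying the subsistence bundle (10, 5), a share 0.4 of the remaining income goes to x: x* = 10 + 0.4·(M − 10P_x − 5P_y)/P_x.
Discretionary income = 174 − 10·10.75 − 5·4.85 = 42.25; x* = 10 + 0.4·42.25/10.75 = 11.5721; y* = 5 + 0.6·42.25/4.85 = 10.2268.
Expenditure on x: 10.75·11.5721 = 124.4; share = 0.7149.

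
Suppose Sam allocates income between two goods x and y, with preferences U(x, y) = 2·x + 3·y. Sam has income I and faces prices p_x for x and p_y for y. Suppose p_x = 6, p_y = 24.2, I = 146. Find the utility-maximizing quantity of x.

x* = 24.3333

Perfect substitutes: compare marginal utility per dollar. 2/p_x vs 3/p_y → 0.3333 vs 0.124.
x gives more utility per dollar, so spend all income on x: x* = I/p_x, y* = 0.
Numerically: x* = 24.3333, y* = 0.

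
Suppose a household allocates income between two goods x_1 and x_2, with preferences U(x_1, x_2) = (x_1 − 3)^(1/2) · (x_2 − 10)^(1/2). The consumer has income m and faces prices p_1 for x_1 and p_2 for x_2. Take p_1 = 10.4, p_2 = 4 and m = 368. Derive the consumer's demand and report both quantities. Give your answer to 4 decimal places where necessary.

x_1* = 17.2692, x_2* = 47.1

Let x_1' = x_1−3, x_2' = x_2−10. MRS = x_2'/x_1' = p_1/p_2.
Substituting into the budget: x_1* = 3 + 0.5·(m − 3·p_1 − 10·p_2)/p_1, and x_2* = 10 + 0.5·(…)/p_2.
Discretionary income = 368 − 3·10.4 − 10·4 = 296.8; x_1* = 3 + 0.5·296.8/10.4 = 17.2692; x_2* = 10 + 0.5·296.8/4 = 47.1.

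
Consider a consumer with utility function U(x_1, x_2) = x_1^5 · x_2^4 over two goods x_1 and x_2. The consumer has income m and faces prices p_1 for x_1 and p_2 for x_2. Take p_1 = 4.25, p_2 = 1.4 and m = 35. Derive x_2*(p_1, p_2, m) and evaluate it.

x_2* = 11.1111

MU_x_1/MU_x_2 = (5·x_2)/(4·x_1); tangency sets this equal to p_1/p_2.
Rearranging, p_2·x_2 = (4/5)·p_1·x_1. Substituting into the budget gives p_1·x_1·(1 + (4/5)) = m.
Demand: x_1*(p_1,p_2,m) = 5/9·m/p_1 and x_2* = 4/9·m/p_2.
At p_1=4.25, p_2=1.4, m=35: x_2* = 4/9·35/1.4 = 11.1111.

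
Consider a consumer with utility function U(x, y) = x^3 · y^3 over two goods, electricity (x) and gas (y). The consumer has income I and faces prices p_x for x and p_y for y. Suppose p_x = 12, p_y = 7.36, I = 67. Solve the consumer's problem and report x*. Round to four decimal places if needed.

MU_x/MU_y = (3·y)/(3·x); tangency sets this equal to p_x/p_y.
Rearranging, p_y·y = p_x·x. Substituting into the budget gives p_x·x·(1 + 1) = I.
Demand: x*(p_x,p_y,I) = 0.5·I/p_x and y* = 0.5·I/p_y.
At p_x=12, p_y=7.36, I=67: x* = 0.5·67/12 = 2.7917.

x* = 2.7917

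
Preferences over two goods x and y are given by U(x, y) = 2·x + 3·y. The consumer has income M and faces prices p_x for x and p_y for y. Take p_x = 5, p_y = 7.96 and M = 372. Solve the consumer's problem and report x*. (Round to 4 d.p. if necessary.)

Linear utility — the consumer picks whichever good has higher MU/price: 2/5 = 0.4 vs 3/7.96 = 0.3769.
x gives more utility per dollar, so spend all income on x: x* = M/p_x, y* = 0.
Numerically: x* = 74.4, y* = 0.

x* = 74.4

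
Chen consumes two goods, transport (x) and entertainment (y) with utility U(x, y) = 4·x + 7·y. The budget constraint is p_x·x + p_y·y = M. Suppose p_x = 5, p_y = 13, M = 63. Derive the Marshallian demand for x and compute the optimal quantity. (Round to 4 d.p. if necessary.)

x* = 12.6

Perfect substitutes: compare marginal utility per dollar. 4/p_x vs 7/p_y → 0.8 vs 0.5385.
x gives more utility per dollar, so spend all income on x: x* = M/p_x, y* = 0.
Numerically: x* = 12.6, y* = 0.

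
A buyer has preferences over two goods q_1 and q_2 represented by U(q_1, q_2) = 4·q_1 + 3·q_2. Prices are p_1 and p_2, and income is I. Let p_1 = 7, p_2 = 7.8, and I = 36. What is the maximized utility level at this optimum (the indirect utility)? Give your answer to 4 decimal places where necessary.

q_1 gives more utility per dollar, so spend all income on q_1: q_1* = I/p_1, q_2* = 0.
Numerically: q_1* = 5.1429, q_2* = 0.
Utility at the optimum: U(5.1429, 0) = 20.5714.

V = 20.5714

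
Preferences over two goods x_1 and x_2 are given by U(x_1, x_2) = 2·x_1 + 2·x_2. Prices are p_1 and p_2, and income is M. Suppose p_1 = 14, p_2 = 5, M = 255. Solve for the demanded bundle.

Numerically: x_1* = 0, x_2* = 51.

x_1* = 0, x_2* = 51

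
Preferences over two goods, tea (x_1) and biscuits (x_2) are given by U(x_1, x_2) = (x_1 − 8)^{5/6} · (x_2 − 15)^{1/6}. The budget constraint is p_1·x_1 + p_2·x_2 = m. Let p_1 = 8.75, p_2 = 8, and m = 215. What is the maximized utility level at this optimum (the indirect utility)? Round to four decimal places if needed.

This is Cobb-Douglas in (x_1−8, x_2−15): tangency gives 5/6·p_2·(x_2−15) = 1/6·p_1·(x_1−8).
After buying the subsistence bundle (8, 15), a share 5/6 of the remaining income goes to x_1: x_1* = 8 + 5/6·(m − 8p_1 − 15p_2)/p_1.
Discretionary income = 215 − 8·8.75 − 15·8 = 25; x_1* = 8 + 5/6·25/8.75 = 10.381; x_2* = 15 + 1/6·25/8 = 15.5208.
Utility at the optimum: U(10.381, 15.5208) = 1.8482.

V = 1.8482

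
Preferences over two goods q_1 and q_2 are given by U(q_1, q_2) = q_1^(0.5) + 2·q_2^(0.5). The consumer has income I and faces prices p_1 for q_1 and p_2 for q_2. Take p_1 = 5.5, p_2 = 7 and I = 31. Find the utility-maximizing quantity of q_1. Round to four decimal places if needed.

MU_q_1 ∝ q_1^(-0.5), MU_q_2 ∝ 2·q_2^(-0.5), so MRS = (1/2)·(q_2/q_1)^(0.5) = p_1/p_2.
Solve for the ratio: q_2/q_1 = [2·p_1/p_2]^(2).
Substitute q_2 = (q_2/q_1)·q_1 into the budget: q_1* = I/(p_1 + p_2·(q_2/q_1)).
Numerically q_2/q_1 = 2.469388, so q_1* = 31/(5.5 + 7·2.469388) = 1.3605.

q_1* = 1.3605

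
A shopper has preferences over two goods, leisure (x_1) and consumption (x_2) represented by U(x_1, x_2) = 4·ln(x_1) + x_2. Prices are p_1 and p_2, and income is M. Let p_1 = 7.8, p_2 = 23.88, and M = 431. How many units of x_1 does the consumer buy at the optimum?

MU_x_1 = 4/x_1, MU_x_2 = 1. Tangency: 4/x_1 = p_1/p_2.
So x_1*(p_1,p_2) = 4·p_2/p_1, independent of income; and x_2* = (M − 4·p_2)/p_2.
At the given prices: x_1* = 4·23.88/7.8 = 12.2462.

x_1* = 12.2462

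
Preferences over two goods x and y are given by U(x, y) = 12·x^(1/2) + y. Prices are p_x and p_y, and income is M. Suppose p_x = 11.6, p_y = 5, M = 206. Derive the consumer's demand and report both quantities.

MU_x = 6/√x, MU_y = 1. Tangency: 6/√x = p_x/p_y.
Thus x* = (6·p_y/p_x)² — independent of M — with the rest of income spent on y.
Plugging in: x* = (6·5/11.6)² = 6.6885, y* = 25.6828.

x* = 6.6885, y* = 25.6828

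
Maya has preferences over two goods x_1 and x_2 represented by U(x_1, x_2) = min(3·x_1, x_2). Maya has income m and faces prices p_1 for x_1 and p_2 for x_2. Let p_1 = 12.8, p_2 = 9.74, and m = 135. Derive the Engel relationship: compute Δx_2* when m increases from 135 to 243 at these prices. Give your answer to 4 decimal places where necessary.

With perfect complements, no substitution: consume in ratio x_1:x_2 = 1:3.
Budget: p_1·x_1 + p_2·3·x_1 = m, so (p_1 + 3·p_2)·x_1 = m.
Demand: x_1*(p_1,p_2,m) = m/(p_1 + 3·p_2), x_2* = 3·m/(p_1 + 3·p_2).
Here 12.8 + 3·9.74 = 42.02, giving x_2* = 9.6383.
At m' = 243: x_2* = 17.3489. Change: 17.3489 − 9.6383 = 7.7106.

Δx_2* = 7.7106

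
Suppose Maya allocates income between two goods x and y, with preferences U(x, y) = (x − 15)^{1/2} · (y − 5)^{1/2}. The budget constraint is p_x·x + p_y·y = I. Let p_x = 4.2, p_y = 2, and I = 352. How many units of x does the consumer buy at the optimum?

MRS = (y−5)/(x−15). Tangency with p_x/p_y gives y−5 = (p_x/p_y)·(x−15).
After buying the subsistence bundle (15, 5), a share 0.5 of the remaining income goes to x: x* = 15 + 0.5·(I − 15p_x − 5p_y)/p_x.
Discretionary income = 352 − 15·4.2 − 5·2 = 279; x* = 15 + 0.5·279/4.2 = 48.2143.

x* = 48.2143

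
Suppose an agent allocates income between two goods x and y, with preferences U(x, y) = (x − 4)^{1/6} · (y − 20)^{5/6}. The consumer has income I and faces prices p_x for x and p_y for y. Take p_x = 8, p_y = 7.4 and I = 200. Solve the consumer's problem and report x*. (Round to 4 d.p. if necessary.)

This is Cobb-Douglas in (x−4, y−20): tangency gives 1/6·p_y·(y−20) = 5/6·p_x·(x−4).
Substituting into the budget: x* = 4 + 1/6·(I − 4·p_x − 20·p_y)/p_x, and y* = 20 + 5/6·(…)/p_y.
Discretionary income = 200 − 4·8 − 20·7.4 = 20; x* = 4 + 1/6·20/8 = 4.4167.

x* = 4.4167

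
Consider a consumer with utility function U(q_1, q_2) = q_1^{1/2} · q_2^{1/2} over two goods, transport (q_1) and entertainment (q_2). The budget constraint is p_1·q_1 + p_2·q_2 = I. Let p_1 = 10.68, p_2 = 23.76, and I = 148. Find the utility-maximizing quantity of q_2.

q_2* = 3.1145

MU_q_1/MU_q_2 = (0.5·q_2)/(0.5·q_1); tangency sets this equal to p_1/p_2.
Rearranging, p_2·q_2 = p_1·q_1. Substituting into the budget gives p_1·q_1·(1 + 1) = I.
Demand: q_1*(p_1,p_2,I) = 0.5·I/p_1 and q_2* = 0.5·I/p_2.
At p_1=10.68, p_2=23.76, I=148: q_2* = 0.5·148/23.76 = 3.1145.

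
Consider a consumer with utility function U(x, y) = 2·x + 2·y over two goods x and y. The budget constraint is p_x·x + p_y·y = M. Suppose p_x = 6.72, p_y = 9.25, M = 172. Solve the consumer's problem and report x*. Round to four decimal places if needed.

Numerically: x* = 25.5952, y* = 0.

x* = 25.5952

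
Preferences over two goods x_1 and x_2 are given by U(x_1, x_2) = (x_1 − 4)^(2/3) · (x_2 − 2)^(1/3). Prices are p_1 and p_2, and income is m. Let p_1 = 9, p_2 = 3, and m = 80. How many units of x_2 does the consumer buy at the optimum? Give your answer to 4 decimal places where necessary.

Let x_1' = x_1−4, x_2' = x_2−2. MRS = 2·x_2'/x_1' = p_1/p_2.
After buying the subsistence bundle (4, 2), a share 2/3 of the remaining income goes to x_1: x_1* = 4 + 2/3·(m − 4p_1 − 2p_2)/p_1.
Discretionary income = 80 − 4·9 − 2·3 = 38; x_2* = 2 + 1/3·38/3 = 6.2222.

x_2* = 6.2222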